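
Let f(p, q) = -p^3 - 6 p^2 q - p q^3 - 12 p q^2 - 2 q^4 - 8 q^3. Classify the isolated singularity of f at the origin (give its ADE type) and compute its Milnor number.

The Hessian of f at 0 has rank 0. Corank 2; j^3 = -(p + 2*q)^3 is a perfect cube, so E-series; the 4-jet and mu = 7 give E_7.

Type E_{7}, Milnor number mu = 7.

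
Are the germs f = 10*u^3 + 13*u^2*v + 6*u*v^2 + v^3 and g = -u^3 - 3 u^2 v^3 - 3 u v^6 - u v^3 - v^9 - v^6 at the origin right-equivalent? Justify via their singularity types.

No.

The Hessian of f at 0 has rank 0. Corank 2; j^3 = (2*u + v)*(5*u^2 + 4*u*v + v^2) splits into three distinct lines over C (the quadratic factor has nonzero discriminant), so D_4. The Hessian of g at 0 has rank 0. Corank 2; j^3 = -u^3 is a perfect cube, so E-series; the 4-jet and mu = 7 give E_7. f is D_4 but g is E_7, hence not right-equivalent.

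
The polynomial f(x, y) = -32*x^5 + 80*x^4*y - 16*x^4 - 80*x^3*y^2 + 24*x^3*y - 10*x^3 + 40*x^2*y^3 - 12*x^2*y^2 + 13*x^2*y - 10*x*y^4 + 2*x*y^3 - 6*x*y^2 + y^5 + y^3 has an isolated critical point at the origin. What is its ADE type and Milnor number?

The Hessian of f at 0 has rank 0. Corank 2; j^3 = -(2*x - y)*(5*x^2 - 4*x*y + y^2) splits into three distinct lines over C (the quadratic factor has nonzero discriminant), so D_4.

Type D_{4}, Milnor number mu = 4.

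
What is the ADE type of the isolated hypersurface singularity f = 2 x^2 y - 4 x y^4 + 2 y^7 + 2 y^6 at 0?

D_7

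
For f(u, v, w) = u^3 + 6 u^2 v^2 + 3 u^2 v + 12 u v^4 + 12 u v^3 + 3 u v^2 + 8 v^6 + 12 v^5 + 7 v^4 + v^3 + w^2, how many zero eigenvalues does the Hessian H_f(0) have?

2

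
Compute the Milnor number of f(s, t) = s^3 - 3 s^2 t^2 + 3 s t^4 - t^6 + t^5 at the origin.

The Hessian of f at 0 is [[0, 0], [0, 0]] with rank 0, so corank 2. A Groebner basis of the Jacobian ideal J(f) in C{s,t} is {t^4, s^3, -s^2/2 + s*t^2}; counting standard monomials gives mu = 8. Corank 2; j^3 = s^3 is a perfect cube, so E-series; the 5-jet and mu = 8 give E_8.

8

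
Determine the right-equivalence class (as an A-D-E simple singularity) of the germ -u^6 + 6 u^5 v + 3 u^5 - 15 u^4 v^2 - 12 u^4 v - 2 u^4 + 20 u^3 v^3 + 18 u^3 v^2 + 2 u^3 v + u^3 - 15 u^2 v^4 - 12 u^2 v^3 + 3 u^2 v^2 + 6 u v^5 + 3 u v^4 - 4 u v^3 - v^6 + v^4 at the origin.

E6

The Hessian of f at 0 has rank 0. Corank 2; j^3 = u^3 is a perfect cube, so E-series; the 4-jet and mu = 6 give E_6.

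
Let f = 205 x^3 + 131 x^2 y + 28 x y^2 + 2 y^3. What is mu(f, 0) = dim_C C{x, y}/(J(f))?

4

The Hessian of f at 0 has rank 0. Corank 2; j^3 = (5*x + y)*(41*x^2 + 18*x*y + 2*y^2) splits into three distinct lines over C (the quadratic factor has nonzero discriminant), so D_4.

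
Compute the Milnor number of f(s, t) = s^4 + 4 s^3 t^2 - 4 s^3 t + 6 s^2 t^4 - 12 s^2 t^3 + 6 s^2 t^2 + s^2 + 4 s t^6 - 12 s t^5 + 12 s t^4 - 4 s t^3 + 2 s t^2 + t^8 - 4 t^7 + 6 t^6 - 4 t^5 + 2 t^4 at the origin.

3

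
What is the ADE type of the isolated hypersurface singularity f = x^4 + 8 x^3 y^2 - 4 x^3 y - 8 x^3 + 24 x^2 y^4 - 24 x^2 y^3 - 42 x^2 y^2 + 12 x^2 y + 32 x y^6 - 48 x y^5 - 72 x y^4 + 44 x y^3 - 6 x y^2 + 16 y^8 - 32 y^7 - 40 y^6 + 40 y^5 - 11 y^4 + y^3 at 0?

E6

The Hessian of f at 0 has rank 0. Corank 2; j^3 = -(2*x - y)^3 is a perfect cube, so E-series; the 4-jet and mu = 6 give E_6.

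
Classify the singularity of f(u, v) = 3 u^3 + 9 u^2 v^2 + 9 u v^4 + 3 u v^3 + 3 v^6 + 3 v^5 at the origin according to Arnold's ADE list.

The Hessian of f at 0 has rank 0. Corank 2; j^3 = 3*u^3 is a perfect cube, so E-series; the 4-jet and mu = 7 give E_7.

E_7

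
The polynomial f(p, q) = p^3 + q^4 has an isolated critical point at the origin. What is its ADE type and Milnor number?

Type E_{6}, Milnor number mu = 6.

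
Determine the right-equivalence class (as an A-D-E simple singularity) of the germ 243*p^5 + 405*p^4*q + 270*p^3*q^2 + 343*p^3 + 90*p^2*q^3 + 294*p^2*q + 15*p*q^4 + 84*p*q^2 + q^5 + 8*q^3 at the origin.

E8

The Hessian of f at 0 has rank 0. Corank 2; j^3 = (7*p + 2*q)^3 is a perfect cube, so E-series; the 5-jet and mu = 8 give E_8.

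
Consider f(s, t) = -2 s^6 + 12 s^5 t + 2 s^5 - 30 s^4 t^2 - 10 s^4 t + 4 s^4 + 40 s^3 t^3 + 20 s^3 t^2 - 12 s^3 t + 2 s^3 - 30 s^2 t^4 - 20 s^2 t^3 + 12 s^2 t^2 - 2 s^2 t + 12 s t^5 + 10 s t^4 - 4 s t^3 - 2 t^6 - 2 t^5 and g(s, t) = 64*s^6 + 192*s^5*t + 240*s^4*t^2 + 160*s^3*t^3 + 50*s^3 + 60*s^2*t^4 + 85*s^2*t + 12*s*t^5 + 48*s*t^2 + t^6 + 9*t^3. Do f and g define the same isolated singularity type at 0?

Yes.

The Hessian of f at 0 has rank 0. Corank 2; j^3 = 2*s^2*(s - t) has shape L^2 M (L != M), so D-series; mu = 7 gives D_7. The Hessian of g at 0 has rank 0. Corank 2; j^3 = (2*s + t)*(5*s + 3*t)^2 has shape L^2 M (L != M), so D-series; mu = 7 gives D_7. Both have type D_7, hence right-equivalent.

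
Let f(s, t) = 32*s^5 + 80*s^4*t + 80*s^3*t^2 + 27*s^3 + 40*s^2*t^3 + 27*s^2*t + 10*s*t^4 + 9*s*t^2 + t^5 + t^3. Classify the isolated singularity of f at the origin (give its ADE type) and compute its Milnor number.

Type E8, Milnor number mu = 8.

The Hessian of f at 0 has rank 0. Corank 2; j^3 = (3*s + t)^3 is a perfect cube, so E-series; the 5-jet and mu = 8 give E_8.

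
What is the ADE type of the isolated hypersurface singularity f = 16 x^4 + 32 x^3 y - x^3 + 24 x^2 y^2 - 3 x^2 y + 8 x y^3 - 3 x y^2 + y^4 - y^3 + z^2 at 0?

E_6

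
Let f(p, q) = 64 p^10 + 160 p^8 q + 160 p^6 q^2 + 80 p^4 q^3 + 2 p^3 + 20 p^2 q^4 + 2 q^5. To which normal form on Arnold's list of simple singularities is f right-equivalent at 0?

E_{8}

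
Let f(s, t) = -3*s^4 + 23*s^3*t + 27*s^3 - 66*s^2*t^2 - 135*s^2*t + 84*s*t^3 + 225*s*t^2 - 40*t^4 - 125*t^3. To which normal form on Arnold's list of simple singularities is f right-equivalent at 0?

E_{7}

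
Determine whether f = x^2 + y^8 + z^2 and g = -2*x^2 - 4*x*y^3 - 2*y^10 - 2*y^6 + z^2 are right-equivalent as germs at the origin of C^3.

No.

The Hessian of f at 0 has rank 2. Corank 1: A-series; mu = 7 gives A_7. The Hessian of g at 0 has rank 2. Corank 1: A-series; mu = 9 gives A_9. f is A_7 but g is A_9, hence not right-equivalent.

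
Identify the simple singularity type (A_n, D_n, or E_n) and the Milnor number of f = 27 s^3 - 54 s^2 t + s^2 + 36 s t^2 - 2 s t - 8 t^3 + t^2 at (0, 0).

Type A_2, Milnor number mu = 2.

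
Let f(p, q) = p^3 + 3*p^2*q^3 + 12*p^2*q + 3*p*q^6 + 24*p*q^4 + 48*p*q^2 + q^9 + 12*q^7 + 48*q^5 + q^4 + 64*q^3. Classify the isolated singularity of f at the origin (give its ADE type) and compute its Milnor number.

Type E6, Milnor number mu = 6.

The Hessian of f at 0 has rank 0. Corank 2; j^3 = (p + 4*q)^3 is a perfect cube, so E-series; the 4-jet and mu = 6 give E_6.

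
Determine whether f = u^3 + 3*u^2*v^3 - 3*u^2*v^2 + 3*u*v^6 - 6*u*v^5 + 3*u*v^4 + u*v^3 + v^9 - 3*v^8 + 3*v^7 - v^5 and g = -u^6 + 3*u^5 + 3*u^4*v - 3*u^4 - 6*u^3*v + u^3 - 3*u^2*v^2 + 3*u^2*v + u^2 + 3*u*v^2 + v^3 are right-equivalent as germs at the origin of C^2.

The Hessian of f at 0 is [[0, 0], [0, 0]] with rank 0, so corank 2. A Groebner basis of the Jacobian ideal J(f) in C{u,v} is {-u^2 + v^4 - v^3/3, u^3, u^2*v + u^2/3 + v^3/9, -u^2 + u*v^2 - v^3/3}; counting standard monomials gives mu = 7. Corank 2; j^3 = u^3 is a perfect cube, so E-series; the 4-jet and mu = 7 give E_7. The Hessian of g at 0 is [[2, 0], [0, 0]] with rank 1, so corank 1. A Groebner basis of the Jacobian ideal J(g) in C{u,v} is {v^2, u}; counting standard monomials gives mu = 2. Corank 1: A-series; mu = 2 gives A_2. f is E_7 but g is A_2, hence not right-equivalent.

No.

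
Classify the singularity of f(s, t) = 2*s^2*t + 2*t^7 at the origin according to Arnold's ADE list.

D8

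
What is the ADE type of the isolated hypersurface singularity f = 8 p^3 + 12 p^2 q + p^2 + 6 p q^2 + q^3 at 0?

The Hessian of f at 0 is [[2, 0], [0, 0]] with rank 1, so corank 1. A Groebner basis of the Jacobian ideal J(f) in C{p,q} is {q^2, p}; counting standard monomials gives mu = 2. Corank 1: A-series; mu = 2 gives A_2.

A_2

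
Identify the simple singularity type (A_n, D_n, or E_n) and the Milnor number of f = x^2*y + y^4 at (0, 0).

Type D_{5}, Milnor number mu = 5.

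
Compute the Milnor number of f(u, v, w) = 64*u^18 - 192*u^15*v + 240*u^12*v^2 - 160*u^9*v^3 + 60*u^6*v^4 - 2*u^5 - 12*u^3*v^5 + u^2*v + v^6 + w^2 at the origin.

7

The Hessian of f at 0 has rank 1. Corank 2; j^3 = u^2*v has shape L^2 M (L != M), so D-series; mu = 7 gives D_7.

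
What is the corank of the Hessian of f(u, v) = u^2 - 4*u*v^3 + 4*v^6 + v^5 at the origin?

Hessian at 0 has rank 1.

1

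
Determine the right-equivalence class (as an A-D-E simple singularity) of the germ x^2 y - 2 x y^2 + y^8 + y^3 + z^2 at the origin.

The Hessian of f at 0 has rank 1. Corank 2; j^3 = y*(x - y)^2 has shape L^2 M (L != M), so D-series; mu = 9 gives D_9.

D9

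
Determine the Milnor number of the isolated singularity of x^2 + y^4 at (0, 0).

The Hessian of f at 0 has rank 1. Corank 1: A-series; mu = 3 gives A_3.

3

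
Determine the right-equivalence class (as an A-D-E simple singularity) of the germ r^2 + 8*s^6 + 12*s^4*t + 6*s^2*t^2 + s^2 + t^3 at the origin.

A_2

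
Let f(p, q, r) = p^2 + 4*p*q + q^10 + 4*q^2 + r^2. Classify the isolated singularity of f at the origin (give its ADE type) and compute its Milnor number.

Type A_9, Milnor number mu = 9.

The Hessian of f at 0 is [[2, 4, 0], [4, 8, 0], [0, 0, 2]] with rank 2, so corank 1. A Groebner basis of the Jacobian ideal J(f) in C{p,q,r} is {q^9, p + 2*q, r}; counting standard monomials gives mu = 9. Corank 1: A-series; mu = 9 gives A_9.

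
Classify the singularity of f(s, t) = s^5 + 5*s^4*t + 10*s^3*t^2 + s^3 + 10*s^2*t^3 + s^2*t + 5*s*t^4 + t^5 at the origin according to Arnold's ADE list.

The Hessian of f at 0 has rank 0. Corank 2; j^3 = s^2*(s + t) has shape L^2 M (L != M), so D-series; mu = 6 gives D_6.

D6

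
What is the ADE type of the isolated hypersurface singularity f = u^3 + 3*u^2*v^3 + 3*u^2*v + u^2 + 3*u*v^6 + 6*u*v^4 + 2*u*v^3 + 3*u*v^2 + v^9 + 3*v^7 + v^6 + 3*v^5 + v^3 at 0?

A_2

The Hessian of f at 0 is [[2, 0], [0, 0]] with rank 1, so corank 1. A Groebner basis of the Jacobian ideal J(f) in C{u,v} is {v^2, u}; counting standard monomials gives mu = 2. Corank 1: A-series; mu = 2 gives A_2.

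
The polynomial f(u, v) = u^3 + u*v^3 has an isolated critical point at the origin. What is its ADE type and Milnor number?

Type E_7, Milnor number mu = 7.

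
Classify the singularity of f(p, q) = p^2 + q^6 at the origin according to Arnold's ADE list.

A_{5}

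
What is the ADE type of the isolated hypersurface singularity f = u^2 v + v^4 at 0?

The Hessian of f at 0 is [[0, 0], [0, 0]] with rank 0, so corank 2. A Groebner basis of the Jacobian ideal J(f) in C{u,v} is {u^3, u^2/4 + v^3, u*v}; counting standard monomials gives mu = 5. Corank 2; j^3 = u^2*v has shape L^2 M (L != M), so D-series; mu = 5 gives D_5.

D_{5}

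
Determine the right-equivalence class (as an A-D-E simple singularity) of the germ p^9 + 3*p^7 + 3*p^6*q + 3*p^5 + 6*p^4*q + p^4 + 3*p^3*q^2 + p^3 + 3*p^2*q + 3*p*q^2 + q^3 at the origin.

E6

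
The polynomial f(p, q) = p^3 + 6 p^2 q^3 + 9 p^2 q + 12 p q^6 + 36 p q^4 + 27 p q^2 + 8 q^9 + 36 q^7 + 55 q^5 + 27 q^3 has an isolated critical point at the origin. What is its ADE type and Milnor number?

Type E8, Milnor number mu = 8.

The Hessian of f at 0 has rank 0. Corank 2; j^3 = (p + 3*q)^3 is a perfect cube, so E-series; the 5-jet and mu = 8 give E_8.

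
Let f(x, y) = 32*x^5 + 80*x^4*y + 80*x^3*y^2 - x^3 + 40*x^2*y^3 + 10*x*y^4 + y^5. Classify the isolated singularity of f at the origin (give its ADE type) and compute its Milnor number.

Type E_8, Milnor number mu = 8.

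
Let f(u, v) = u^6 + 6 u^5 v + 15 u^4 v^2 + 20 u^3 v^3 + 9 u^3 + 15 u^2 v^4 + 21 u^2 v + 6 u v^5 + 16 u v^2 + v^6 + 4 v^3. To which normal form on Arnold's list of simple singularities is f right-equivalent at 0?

The Hessian of f at 0 has rank 0. Corank 2; j^3 = (u + v)*(3*u + 2*v)^2 has shape L^2 M (L != M), so D-series; mu = 7 gives D_7.

D7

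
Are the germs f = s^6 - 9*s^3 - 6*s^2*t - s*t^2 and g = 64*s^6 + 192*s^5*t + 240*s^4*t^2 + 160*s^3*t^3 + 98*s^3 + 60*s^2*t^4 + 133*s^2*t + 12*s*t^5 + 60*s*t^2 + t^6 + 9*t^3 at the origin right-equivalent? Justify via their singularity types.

Yes.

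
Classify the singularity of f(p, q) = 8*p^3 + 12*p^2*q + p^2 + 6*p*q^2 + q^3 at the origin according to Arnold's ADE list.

A2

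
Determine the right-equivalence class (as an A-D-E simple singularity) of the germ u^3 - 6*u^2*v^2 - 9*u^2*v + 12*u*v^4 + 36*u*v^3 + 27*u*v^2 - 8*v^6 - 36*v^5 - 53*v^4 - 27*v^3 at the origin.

E_{6}

The Hessian of f at 0 is [[0, 0], [0, 0]] with rank 0, so corank 2. A Groebner basis of the Jacobian ideal J(f) in C{u,v} is {u^3 - 27*u^2/4 + 81*u*v/2 - 243*v^2/4, u^2*v - 3*u^2/2 + 9*u*v - 27*v^2/2, -u^2/4 + u*v^2 + 3*u*v/2 - 9*v^2/4, v^3}; counting standard monomials gives mu = 6. Corank 2; j^3 = (u - 3*v)^3 is a perfect cube, so E-series; the 4-jet and mu = 6 give E_6.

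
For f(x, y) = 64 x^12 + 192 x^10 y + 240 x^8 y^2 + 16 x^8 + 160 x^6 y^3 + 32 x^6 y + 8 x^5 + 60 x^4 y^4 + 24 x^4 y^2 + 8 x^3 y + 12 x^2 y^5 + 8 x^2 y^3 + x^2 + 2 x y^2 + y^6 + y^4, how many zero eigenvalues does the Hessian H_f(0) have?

The Hessian at 0 is [[2, 0], [0, 0]] of rank 1; hence corank 1.

1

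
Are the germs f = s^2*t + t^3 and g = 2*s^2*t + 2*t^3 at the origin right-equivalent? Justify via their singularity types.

Yes.

The Hessian of f at 0 is [[0, 0], [0, 0]] with rank 0, so corank 2. A Groebner basis of the Jacobian ideal J(f) in C{s,t} is {t^3, s^2 + 3*t^2, s*t}; counting standard monomials gives mu = 4. Corank 2; j^3 = t*(s^2 + t^2) splits into three distinct lines over C (the quadratic factor has nonzero discriminant), so D_4. The Hessian of g at 0 is [[0, 0], [0, 0]] with rank 0, so corank 2. A Groebner basis of the Jacobian ideal J(g) in C{s,t} is {t^3, s^2 + 3*t^2, s*t}; counting standard monomials gives mu = 4. Corank 2; j^3 = 2*t*(s^2 + t^2) splits into three distinct lines over C (the quadratic factor has nonzero discriminant), so D_4. Both have type D_4, hence right-equivalent.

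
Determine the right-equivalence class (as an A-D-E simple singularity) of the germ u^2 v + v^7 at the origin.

The Hessian of f at 0 has rank 0. Corank 2; j^3 = u^2*v has shape L^2 M (L != M), so D-series; mu = 8 gives D_8.

D_8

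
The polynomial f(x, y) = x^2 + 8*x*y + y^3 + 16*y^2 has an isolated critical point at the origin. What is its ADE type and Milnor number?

Type A_2, Milnor number mu = 2.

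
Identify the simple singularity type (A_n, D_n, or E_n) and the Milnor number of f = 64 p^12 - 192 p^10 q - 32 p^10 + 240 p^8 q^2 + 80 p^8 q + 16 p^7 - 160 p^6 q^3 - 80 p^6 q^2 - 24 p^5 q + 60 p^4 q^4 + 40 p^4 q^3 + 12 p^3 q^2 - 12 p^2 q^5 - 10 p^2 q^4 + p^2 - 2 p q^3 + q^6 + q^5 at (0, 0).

The Hessian of f at 0 has rank 1. Corank 1: A-series; mu = 4 gives A_4.

Type A4, Milnor number mu = 4.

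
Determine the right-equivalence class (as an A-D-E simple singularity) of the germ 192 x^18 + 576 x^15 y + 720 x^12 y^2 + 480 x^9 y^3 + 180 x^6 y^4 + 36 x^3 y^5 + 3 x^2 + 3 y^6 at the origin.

The Hessian of f at 0 has rank 1. Corank 1: A-series; mu = 5 gives A_5.

A_{5}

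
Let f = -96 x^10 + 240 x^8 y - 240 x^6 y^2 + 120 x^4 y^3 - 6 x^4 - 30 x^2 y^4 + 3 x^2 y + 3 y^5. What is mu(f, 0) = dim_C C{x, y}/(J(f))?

The Hessian of f at 0 is [[0, 0], [0, 0]] with rank 0, so corank 2. A Groebner basis of the Jacobian ideal J(f) in C{x,y} is {x^2/5 + y^4, x^3, x*y}; counting standard monomials gives mu = 6. Corank 2; j^3 = 3*x^2*y has shape L^2 M (L != M), so D-series; mu = 6 gives D_6.

6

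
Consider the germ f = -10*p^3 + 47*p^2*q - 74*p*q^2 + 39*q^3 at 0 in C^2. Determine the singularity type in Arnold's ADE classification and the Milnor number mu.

The Hessian of f at 0 has rank 0. Corank 2; j^3 = -(2*p - 3*q)*(5*p^2 - 16*p*q + 13*q^2) splits into three distinct lines over C (the quadratic factor has nonzero discriminant), so D_4.

Type D_{4}, Milnor number mu = 4.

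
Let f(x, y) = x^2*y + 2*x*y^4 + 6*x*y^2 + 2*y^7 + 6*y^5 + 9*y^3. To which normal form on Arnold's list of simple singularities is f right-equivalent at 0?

D8

The Hessian of f at 0 is [[0, 0], [0, 0]] with rank 0, so corank 2. A Groebner basis of the Jacobian ideal J(f) in C{x,y} is {-x^2/6 + x*y^3 - 4*x*y - 21*y^2/2, x*y + y^4 + 3*y^2, x^3 - 27*x*y^2 - 54*y^3, x^2*y + 6*x*y^2 + 9*y^3}; counting standard monomials gives mu = 8. Corank 2; j^3 = y*(x + 3*y)^2 has shape L^2 M (L != M), so D-series; mu = 8 gives D_8.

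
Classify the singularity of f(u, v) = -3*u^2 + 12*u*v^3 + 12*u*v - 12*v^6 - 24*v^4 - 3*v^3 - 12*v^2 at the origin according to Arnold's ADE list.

A2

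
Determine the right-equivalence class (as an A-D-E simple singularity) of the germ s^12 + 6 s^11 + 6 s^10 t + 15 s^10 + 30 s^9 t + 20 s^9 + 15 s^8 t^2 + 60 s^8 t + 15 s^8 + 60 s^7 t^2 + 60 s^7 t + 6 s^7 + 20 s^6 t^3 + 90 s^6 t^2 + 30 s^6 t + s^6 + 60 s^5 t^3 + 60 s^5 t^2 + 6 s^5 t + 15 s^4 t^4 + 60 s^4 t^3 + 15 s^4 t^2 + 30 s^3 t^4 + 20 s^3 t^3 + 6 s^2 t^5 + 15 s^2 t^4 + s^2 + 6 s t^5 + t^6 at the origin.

A_{5}

The Hessian of f at 0 is [[2, 0], [0, 0]] with rank 1, so corank 1. A Groebner basis of the Jacobian ideal J(f) in C{s,t} is {t^5, s}; counting standard monomials gives mu = 5. Corank 1: A-series; mu = 5 gives A_5.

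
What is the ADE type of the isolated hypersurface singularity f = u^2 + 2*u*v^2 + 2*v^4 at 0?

A_3

The Hessian of f at 0 has rank 1. Corank 1: A-series; mu = 3 gives A_3.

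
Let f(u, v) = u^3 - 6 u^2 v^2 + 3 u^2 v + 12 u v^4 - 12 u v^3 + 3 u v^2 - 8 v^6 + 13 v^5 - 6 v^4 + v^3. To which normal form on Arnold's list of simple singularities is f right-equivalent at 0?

E_{8}

The Hessian of f at 0 has rank 0. Corank 2; j^3 = (u + v)^3 is a perfect cube, so E-series; the 5-jet and mu = 8 give E_8.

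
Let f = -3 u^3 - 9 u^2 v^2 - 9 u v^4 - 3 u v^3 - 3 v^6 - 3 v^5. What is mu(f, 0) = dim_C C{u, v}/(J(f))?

7

The Hessian of f at 0 has rank 0. Corank 2; j^3 = -3*u^3 is a perfect cube, so E-series; the 4-jet and mu = 7 give E_7.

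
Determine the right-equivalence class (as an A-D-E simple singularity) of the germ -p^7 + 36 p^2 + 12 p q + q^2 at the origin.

The Hessian of f at 0 has rank 1. Corank 1: A-series; mu = 6 gives A_6.

A_{6}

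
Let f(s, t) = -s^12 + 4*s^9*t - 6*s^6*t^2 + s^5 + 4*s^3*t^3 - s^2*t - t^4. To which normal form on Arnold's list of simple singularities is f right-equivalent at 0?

The Hessian of f at 0 has rank 0. Corank 2; j^3 = -s^2*t has shape L^2 M (L != M), so D-series; mu = 5 gives D_5.

D_5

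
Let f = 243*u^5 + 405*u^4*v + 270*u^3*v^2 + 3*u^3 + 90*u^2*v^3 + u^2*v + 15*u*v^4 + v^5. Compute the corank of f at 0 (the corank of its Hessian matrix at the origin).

2

Hessian at 0 has rank 0.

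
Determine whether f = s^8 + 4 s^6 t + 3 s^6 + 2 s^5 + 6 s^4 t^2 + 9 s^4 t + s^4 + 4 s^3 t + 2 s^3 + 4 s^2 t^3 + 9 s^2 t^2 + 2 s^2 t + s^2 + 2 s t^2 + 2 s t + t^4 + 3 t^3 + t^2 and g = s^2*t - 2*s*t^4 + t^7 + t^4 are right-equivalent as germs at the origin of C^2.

No.

The Hessian of f at 0 has rank 1. Corank 1: A-series; mu = 2 gives A_2. The Hessian of g at 0 has rank 0. Corank 2; j^3 = s^2*t has shape L^2 M (L != M), so D-series; mu = 5 gives D_5. f is A_2 but g is D_5, hence not right-equivalent.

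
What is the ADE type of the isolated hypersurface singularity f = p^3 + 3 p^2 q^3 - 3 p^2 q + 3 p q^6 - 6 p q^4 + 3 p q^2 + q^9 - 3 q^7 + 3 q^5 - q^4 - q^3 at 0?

E_6

The Hessian of f at 0 has rank 0. Corank 2; j^3 = (p - q)^3 is a perfect cube, so E-series; the 4-jet and mu = 6 give E_6.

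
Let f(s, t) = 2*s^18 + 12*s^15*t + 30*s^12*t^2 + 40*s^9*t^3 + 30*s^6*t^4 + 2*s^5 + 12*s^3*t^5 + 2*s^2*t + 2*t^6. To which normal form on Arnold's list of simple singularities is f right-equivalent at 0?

The Hessian of f at 0 has rank 0. Corank 2; j^3 = 2*s^2*t has shape L^2 M (L != M), so D-series; mu = 7 gives D_7.

D7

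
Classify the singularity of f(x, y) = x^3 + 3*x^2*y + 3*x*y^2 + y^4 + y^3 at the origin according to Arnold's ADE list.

The Hessian of f at 0 is [[0, 0], [0, 0]] with rank 0, so corank 2. A Groebner basis of the Jacobian ideal J(f) in C{x,y} is {y^3, x^2 + 2*x*y + y^2}; counting standard monomials gives mu = 6. Corank 2; j^3 = (x + y)^3 is a perfect cube, so E-series; the 4-jet and mu = 6 give E_6.

E_{6}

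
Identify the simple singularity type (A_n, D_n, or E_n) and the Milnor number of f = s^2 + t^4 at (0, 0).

Type A_3, Milnor number mu = 3.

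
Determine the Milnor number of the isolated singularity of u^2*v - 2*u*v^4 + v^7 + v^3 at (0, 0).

4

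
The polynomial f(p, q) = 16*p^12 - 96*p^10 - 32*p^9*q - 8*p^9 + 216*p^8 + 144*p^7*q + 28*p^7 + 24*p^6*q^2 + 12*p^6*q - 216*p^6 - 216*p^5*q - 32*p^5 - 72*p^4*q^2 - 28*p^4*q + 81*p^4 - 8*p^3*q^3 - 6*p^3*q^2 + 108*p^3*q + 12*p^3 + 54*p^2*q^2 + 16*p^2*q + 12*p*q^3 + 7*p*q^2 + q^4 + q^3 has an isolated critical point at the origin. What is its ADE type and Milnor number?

The Hessian of f at 0 is [[0, 0], [0, 0]] with rank 0, so corank 2. A Groebner basis of the Jacobian ideal J(f) in C{p,q} is {p*q^2 + 2*p*q/3 + q^2/3, -4*p*q/3 + q^3 - 2*q^2/3, p^2 + 5*p*q/6 + q^2/6}; counting standard monomials gives mu = 5. Corank 2; j^3 = (2*p + q)^2*(3*p + q) has shape L^2 M (L != M), so D-series; mu = 5 gives D_5.

Type D_{5}, Milnor number mu = 5.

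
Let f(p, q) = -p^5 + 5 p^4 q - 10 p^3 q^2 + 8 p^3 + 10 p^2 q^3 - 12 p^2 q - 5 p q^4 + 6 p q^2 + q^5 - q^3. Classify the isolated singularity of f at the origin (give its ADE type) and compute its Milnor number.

Type E_{8}, Milnor number mu = 8.

The Hessian of f at 0 has rank 0. Corank 2; j^3 = (2*p - q)^3 is a perfect cube, so E-series; the 5-jet and mu = 8 give E_8.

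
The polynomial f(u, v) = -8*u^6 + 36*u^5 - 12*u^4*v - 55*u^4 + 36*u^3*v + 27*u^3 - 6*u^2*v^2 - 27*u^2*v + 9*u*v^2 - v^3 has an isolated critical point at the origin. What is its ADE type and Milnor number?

The Hessian of f at 0 is [[0, 0], [0, 0]] with rank 0, so corank 2. A Groebner basis of the Jacobian ideal J(f) in C{u,v} is {u^3, u^2*v + 9*u^2/4 - 3*u*v/2 + v^2/4, 27*u^2/2 + u*v^2 - 9*u*v + 3*v^2/2, 243*u^2/4 - 81*u*v/2 + v^3 + 27*v^2/4}; counting standard monomials gives mu = 6. Corank 2; j^3 = (3*u - v)^3 is a perfect cube, so E-series; the 4-jet and mu = 6 give E_6.

Type E_{6}, Milnor number mu = 6.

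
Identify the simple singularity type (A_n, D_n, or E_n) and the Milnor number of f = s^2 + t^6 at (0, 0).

Type A_5, Milnor number mu = 5.

The Hessian of f at 0 has rank 1. Corank 1: A-series; mu = 5 gives A_5.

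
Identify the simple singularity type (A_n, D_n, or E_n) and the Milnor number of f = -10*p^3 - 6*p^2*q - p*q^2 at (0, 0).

Type D4, Milnor number mu = 4.

The Hessian of f at 0 has rank 0. Corank 2; j^3 = -p*(10*p^2 + 6*p*q + q^2) splits into three distinct lines over C (the quadratic factor has nonzero discriminant), so D_4.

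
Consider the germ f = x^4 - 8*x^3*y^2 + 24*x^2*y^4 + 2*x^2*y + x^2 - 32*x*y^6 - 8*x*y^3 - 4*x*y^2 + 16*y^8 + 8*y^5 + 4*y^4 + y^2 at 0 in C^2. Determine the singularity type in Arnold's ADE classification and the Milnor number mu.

Type A1, Milnor number mu = 1.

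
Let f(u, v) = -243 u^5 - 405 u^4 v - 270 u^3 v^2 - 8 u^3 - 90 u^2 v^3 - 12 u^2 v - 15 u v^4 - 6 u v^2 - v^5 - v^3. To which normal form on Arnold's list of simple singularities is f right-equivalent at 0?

The Hessian of f at 0 is [[0, 0], [0, 0]] with rank 0, so corank 2. A Groebner basis of the Jacobian ideal J(f) in C{u,v} is {v^5, u*v^3 + 11*v^4/24, u^2 + u*v + v^2/4}; counting standard monomials gives mu = 8. Corank 2; j^3 = -(2*u + v)^3 is a perfect cube, so E-series; the 5-jet and mu = 8 give E_8.

E_{8}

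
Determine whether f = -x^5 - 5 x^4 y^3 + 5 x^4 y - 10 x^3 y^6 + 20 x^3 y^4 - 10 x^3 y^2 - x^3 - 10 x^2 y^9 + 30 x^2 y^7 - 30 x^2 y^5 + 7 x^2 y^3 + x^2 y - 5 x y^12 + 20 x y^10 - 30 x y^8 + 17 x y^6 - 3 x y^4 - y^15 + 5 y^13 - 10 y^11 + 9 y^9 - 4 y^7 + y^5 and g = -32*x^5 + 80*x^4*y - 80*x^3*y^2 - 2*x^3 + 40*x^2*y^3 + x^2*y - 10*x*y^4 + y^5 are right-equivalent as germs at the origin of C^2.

The Hessian of f at 0 has rank 0. Corank 2; j^3 = -x^2*(x - y) has shape L^2 M (L != M), so D-series; mu = 6 gives D_6. The Hessian of g at 0 has rank 0. Corank 2; j^3 = -x^2*(2*x - y) has shape L^2 M (L != M), so D-series; mu = 6 gives D_6. Both have type D_6, hence right-equivalent.

Yes.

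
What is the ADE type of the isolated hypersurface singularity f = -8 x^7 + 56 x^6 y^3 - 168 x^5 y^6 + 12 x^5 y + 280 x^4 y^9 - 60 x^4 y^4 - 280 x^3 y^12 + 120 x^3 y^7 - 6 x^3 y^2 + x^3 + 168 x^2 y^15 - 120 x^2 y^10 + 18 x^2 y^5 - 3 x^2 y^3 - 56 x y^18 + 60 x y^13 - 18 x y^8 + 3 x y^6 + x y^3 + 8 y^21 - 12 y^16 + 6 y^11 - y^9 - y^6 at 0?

E_{7}

The Hessian of f at 0 has rank 0. Corank 2; j^3 = x^3 is a perfect cube, so E-series; the 4-jet and mu = 7 give E_7.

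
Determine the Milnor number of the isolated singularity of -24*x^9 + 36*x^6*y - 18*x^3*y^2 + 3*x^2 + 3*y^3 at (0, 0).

The Hessian of f at 0 has rank 1. Corank 1: A-series; mu = 2 gives A_2.

2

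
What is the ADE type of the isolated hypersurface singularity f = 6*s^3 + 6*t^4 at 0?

The Hessian of f at 0 has rank 0. Corank 2; j^3 = 6*s^3 is a perfect cube, so E-series; the 4-jet and mu = 6 give E_6.

E_{6}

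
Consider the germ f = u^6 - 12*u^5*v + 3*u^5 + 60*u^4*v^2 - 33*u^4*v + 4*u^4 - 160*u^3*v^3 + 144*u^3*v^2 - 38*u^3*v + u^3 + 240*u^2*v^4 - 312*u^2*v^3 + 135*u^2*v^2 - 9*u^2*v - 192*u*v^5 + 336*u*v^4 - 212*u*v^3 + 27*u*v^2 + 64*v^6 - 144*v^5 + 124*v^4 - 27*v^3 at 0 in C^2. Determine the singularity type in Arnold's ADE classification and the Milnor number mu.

Type E_{6}, Milnor number mu = 6.

The Hessian of f at 0 has rank 0. Corank 2; j^3 = (u - 3*v)^3 is a perfect cube, so E-series; the 4-jet and mu = 6 give E_6.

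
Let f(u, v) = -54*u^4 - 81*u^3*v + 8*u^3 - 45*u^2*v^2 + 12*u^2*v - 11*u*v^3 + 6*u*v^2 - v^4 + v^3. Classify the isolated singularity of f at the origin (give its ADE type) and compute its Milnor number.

Type E7, Milnor number mu = 7.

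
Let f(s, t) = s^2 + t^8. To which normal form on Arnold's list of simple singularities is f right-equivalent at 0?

A_7

The Hessian of f at 0 has rank 1. Corank 1: A-series; mu = 7 gives A_7.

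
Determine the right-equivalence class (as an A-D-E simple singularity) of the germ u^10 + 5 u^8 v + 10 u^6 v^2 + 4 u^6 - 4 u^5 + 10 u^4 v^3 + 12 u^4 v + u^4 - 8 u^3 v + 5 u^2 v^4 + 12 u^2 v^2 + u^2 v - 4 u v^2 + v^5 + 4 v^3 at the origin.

D_{6}

The Hessian of f at 0 is [[0, 0], [0, 0]] with rank 0, so corank 2. A Groebner basis of the Jacobian ideal J(f) in C{u,v} is {u^3 - 32*u^2/59 + 69*u*v/59 - 10*v^2/59, u^2*v - u*v/2 + v^2, 8*u^2/59 + u*v^2 - 187*u*v/236 + 123*v^2/118, 8*u^2/59 - 315*u*v/472 + v^3 + 187*v^2/236}; counting standard monomials gives mu = 6. Corank 2; j^3 = v*(u - 2*v)^2 has shape L^2 M (L != M), so D-series; mu = 6 gives D_6.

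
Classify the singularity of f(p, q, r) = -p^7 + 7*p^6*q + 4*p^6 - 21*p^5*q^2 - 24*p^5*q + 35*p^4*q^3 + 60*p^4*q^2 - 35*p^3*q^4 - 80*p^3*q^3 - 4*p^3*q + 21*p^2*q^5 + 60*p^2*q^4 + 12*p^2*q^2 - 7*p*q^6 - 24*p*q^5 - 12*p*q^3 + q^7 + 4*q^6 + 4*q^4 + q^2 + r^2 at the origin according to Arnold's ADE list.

A_{6}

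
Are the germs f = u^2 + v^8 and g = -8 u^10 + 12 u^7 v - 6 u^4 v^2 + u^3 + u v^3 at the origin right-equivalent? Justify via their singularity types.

The Hessian of f at 0 has rank 1. Corank 1: A-series; mu = 7 gives A_7. The Hessian of g at 0 has rank 0. Corank 2; j^3 = u^3 is a perfect cube, so E-series; the 4-jet and mu = 7 give E_7. f is A_7 but g is E_7, hence not right-equivalent.

No.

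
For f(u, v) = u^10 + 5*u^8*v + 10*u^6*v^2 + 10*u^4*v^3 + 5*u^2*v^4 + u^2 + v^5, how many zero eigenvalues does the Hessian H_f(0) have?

1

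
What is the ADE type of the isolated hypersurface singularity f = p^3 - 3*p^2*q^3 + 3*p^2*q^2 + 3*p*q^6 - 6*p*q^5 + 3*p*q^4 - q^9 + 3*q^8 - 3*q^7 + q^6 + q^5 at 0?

E_8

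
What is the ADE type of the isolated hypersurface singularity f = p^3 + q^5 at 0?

The Hessian of f at 0 is [[0, 0], [0, 0]] with rank 0, so corank 2. A Groebner basis of the Jacobian ideal J(f) in C{p,q} is {q^4, p^2}; counting standard monomials gives mu = 8. Corank 2; j^3 = p^3 is a perfect cube, so E-series; the 5-jet and mu = 8 give E_8.

E8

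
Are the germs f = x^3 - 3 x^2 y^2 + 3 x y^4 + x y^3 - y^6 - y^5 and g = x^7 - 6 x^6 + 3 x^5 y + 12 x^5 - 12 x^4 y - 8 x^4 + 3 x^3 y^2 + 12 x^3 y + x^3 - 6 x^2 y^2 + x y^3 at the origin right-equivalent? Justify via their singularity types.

The Hessian of f at 0 is [[0, 0], [0, 0]] with rank 0, so corank 2. A Groebner basis of the Jacobian ideal J(f) in C{x,y} is {-x^2 + y^4 - y^3/3, x^3, x^2*y + x^2/3 + y^3/9, -x^2 + x*y^2 - y^3/3}; counting standard monomials gives mu = 7. Corank 2; j^3 = x^3 is a perfect cube, so E-series; the 4-jet and mu = 7 give E_7. The Hessian of g at 0 is [[0, 0], [0, 0]] with rank 0, so corank 2. A Groebner basis of the Jacobian ideal J(g) in C{x,y} is {3*x^2/4 + y^4 + y^3/4, x^3, x^2*y - x^2/4 - y^3/12, -x^2 + x*y^2 - y^3/3}; counting standard monomials gives mu = 7. Corank 2; j^3 = x^3 is a perfect cube, so E-series; the 4-jet and mu = 7 give E_7. Both have type E_7, hence right-equivalent.

Yes.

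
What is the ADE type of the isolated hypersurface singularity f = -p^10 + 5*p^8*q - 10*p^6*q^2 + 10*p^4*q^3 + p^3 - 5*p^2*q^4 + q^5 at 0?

E_{8}

The Hessian of f at 0 has rank 0. Corank 2; j^3 = p^3 is a perfect cube, so E-series; the 5-jet and mu = 8 give E_8.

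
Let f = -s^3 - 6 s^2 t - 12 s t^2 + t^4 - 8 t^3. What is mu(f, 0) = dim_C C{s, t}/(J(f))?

The Hessian of f at 0 has rank 0. Corank 2; j^3 = -(s + 2*t)^3 is a perfect cube, so E-series; the 4-jet and mu = 6 give E_6.

6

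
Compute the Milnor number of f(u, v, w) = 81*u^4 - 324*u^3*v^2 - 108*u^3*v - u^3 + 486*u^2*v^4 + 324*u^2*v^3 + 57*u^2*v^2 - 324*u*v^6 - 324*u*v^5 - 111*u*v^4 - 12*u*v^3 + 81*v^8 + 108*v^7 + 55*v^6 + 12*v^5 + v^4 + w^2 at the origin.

6

The Hessian of f at 0 is [[0, 0, 0], [0, 0, 0], [0, 0, 2]] with rank 1, so corank 2. A Groebner basis of the Jacobian ideal J(f) in C{u,v,w} is {u^3, u^2*v, -u^2/2 + u*v^2, -9*u^2/2 + v^3, w}; counting standard monomials gives mu = 6. Corank 2; j^3 = -u^3 is a perfect cube, so E-series; the 4-jet and mu = 6 give E_6.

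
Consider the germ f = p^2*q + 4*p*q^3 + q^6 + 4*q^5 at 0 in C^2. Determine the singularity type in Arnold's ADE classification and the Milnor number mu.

Type D7, Milnor number mu = 7.

The Hessian of f at 0 has rank 0. Corank 2; j^3 = p^2*q has shape L^2 M (L != M), so D-series; mu = 7 gives D_7.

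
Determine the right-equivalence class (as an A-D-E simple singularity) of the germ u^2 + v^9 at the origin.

A8

The Hessian of f at 0 has rank 1. Corank 1: A-series; mu = 8 gives A_8.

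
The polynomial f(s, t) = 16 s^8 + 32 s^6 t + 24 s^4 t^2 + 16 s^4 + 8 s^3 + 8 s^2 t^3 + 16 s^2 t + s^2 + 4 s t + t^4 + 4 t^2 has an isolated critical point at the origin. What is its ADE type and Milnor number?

The Hessian of f at 0 has rank 1. Corank 1: A-series; mu = 3 gives A_3.

Type A_{3}, Milnor number mu = 3.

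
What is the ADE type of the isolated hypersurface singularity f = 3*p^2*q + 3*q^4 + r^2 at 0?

The Hessian of f at 0 is [[0, 0, 0], [0, 0, 0], [0, 0, 2]] with rank 1, so corank 2. A Groebner basis of the Jacobian ideal J(f) in C{p,q,r} is {p^3, p^2/4 + q^3, p*q, r}; counting standard monomials gives mu = 5. Corank 2; j^3 = 3*p^2*q has shape L^2 M (L != M), so D-series; mu = 5 gives D_5.

D5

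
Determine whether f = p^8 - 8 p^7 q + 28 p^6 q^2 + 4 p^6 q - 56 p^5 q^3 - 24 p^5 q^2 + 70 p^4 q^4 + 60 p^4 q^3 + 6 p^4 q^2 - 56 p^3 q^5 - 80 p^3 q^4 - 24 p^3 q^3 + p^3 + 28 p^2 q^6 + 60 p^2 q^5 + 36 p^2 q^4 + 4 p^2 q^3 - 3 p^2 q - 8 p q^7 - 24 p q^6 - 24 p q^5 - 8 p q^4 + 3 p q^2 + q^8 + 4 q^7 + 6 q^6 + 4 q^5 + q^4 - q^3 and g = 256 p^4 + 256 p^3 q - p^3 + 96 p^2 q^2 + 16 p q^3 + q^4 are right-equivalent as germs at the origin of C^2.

The Hessian of f at 0 is [[0, 0], [0, 0]] with rank 0, so corank 2. A Groebner basis of the Jacobian ideal J(f) in C{p,q} is {q^3, p^2 - 2*p*q + q^2}; counting standard monomials gives mu = 6. Corank 2; j^3 = (p - q)^3 is a perfect cube, so E-series; the 4-jet and mu = 6 give E_6. The Hessian of g at 0 is [[0, 0], [0, 0]] with rank 0, so corank 2. A Groebner basis of the Jacobian ideal J(g) in C{p,q} is {q^4, p*q^2 + q^3/12, p^2}; counting standard monomials gives mu = 6. Corank 2; j^3 = -p^3 is a perfect cube, so E-series; the 4-jet and mu = 6 give E_6. Both have type E_6, hence right-equivalent.

Yes.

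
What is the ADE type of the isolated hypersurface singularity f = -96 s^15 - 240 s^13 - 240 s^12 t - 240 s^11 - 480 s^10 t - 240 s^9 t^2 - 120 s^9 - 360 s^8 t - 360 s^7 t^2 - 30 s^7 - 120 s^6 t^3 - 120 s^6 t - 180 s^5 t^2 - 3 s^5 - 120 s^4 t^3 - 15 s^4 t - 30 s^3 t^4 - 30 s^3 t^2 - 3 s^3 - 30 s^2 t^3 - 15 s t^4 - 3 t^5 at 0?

E_{8}

The Hessian of f at 0 is [[0, 0], [0, 0]] with rank 0, so corank 2. A Groebner basis of the Jacobian ideal J(f) in C{s,t} is {t^5, s*t^3 + t^4/4, s^2}; counting standard monomials gives mu = 8. Corank 2; j^3 = -3*s^3 is a perfect cube, so E-series; the 5-jet and mu = 8 give E_8.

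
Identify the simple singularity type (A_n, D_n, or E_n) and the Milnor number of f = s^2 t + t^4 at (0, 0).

Type D_5, Milnor number mu = 5.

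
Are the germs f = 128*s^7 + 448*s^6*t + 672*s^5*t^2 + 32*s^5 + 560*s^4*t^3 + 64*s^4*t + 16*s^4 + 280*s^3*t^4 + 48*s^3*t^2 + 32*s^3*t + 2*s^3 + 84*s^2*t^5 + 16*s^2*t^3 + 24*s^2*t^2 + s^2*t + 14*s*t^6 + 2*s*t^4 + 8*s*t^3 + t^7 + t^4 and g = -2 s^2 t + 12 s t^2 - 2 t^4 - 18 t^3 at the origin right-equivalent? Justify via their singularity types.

Yes.

The Hessian of f at 0 has rank 0. Corank 2; j^3 = s^2*(2*s + t) has shape L^2 M (L != M), so D-series; mu = 5 gives D_5. The Hessian of g at 0 has rank 0. Corank 2; j^3 = -2*t*(s - 3*t)^2 has shape L^2 M (L != M), so D-series; mu = 5 gives D_5. Both have type D_5, hence right-equivalent.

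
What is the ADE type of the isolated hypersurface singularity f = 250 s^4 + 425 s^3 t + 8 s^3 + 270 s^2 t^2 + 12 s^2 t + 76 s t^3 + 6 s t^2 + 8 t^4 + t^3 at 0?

The Hessian of f at 0 has rank 0. Corank 2; j^3 = (2*s + t)^3 is a perfect cube, so E-series; the 4-jet and mu = 7 give E_7.

E7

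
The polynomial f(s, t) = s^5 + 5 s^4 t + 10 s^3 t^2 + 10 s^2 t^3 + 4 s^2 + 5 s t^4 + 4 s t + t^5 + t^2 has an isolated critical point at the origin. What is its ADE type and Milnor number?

Type A_4, Milnor number mu = 4.

The Hessian of f at 0 has rank 1. Corank 1: A-series; mu = 4 gives A_4.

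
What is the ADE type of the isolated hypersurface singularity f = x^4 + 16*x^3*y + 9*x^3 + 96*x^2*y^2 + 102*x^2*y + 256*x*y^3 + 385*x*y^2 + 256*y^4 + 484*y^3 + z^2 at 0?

D5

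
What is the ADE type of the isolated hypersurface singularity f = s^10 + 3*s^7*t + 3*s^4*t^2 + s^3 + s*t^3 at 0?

The Hessian of f at 0 has rank 0. Corank 2; j^3 = s^3 is a perfect cube, so E-series; the 4-jet and mu = 7 give E_7.

E7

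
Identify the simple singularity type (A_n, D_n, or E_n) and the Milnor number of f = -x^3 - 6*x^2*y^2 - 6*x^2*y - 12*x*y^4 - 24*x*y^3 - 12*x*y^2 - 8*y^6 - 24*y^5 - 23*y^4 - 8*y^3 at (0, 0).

The Hessian of f at 0 has rank 0. Corank 2; j^3 = -(x + 2*y)^3 is a perfect cube, so E-series; the 4-jet and mu = 6 give E_6.

Type E6, Milnor number mu = 6.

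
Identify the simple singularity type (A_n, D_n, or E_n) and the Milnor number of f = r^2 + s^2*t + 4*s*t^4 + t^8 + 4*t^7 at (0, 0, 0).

Type D_9, Milnor number mu = 9.

The Hessian of f at 0 is [[0, 0, 0], [0, 0, 0], [0, 0, 2]] with rank 1, so corank 2. A Groebner basis of the Jacobian ideal J(f) in C{s,t,r} is {s^2*t^2, s^2*t + s^2/2 + s*t^3, s*t/2 + t^4, s^3, r}; counting standard monomials gives mu = 9. Corank 2; j^3 = s^2*t has shape L^2 M (L != M), so D-series; mu = 9 gives D_9.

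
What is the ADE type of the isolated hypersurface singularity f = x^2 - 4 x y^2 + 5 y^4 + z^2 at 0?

A_{3}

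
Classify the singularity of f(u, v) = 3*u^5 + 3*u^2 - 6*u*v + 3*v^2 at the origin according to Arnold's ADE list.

A_{4}

The Hessian of f at 0 is [[6, -6], [-6, 6]] with rank 1, so corank 1. A Groebner basis of the Jacobian ideal J(f) in C{u,v} is {v^4, u - v}; counting standard monomials gives mu = 4. Corank 1: A-series; mu = 4 gives A_4.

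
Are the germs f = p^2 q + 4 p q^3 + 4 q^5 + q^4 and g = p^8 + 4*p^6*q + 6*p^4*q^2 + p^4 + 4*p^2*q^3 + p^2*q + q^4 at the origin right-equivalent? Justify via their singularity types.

Yes.

The Hessian of f at 0 has rank 0. Corank 2; j^3 = p^2*q has shape L^2 M (L != M), so D-series; mu = 5 gives D_5. The Hessian of g at 0 has rank 0. Corank 2; j^3 = p^2*q has shape L^2 M (L != M), so D-series; mu = 5 gives D_5. Both have type D_5, hence right-equivalent.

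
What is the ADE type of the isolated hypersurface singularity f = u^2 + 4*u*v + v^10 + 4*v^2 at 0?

The Hessian of f at 0 is [[2, 4], [4, 8]] with rank 1, so corank 1. A Groebner basis of the Jacobian ideal J(f) in C{u,v} is {v^9, u + 2*v}; counting standard monomials gives mu = 9. Corank 1: A-series; mu = 9 gives A_9.

A_9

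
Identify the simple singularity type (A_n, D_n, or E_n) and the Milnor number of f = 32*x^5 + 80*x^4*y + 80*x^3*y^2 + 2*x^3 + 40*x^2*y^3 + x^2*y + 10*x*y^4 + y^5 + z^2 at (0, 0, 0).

Type D_{6}, Milnor number mu = 6.

The Hessian of f at 0 has rank 1. Corank 2; j^3 = x^2*(2*x + y) has shape L^2 M (L != M), so D-series; mu = 6 gives D_6.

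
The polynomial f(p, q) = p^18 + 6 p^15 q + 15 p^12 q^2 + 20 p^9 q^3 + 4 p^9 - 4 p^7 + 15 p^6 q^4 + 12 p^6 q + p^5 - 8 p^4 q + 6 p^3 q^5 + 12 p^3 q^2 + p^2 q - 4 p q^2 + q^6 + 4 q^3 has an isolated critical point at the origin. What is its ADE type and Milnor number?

Type D7, Milnor number mu = 7.

The Hessian of f at 0 has rank 0. Corank 2; j^3 = q*(p - 2*q)^2 has shape L^2 M (L != M), so D-series; mu = 7 gives D_7.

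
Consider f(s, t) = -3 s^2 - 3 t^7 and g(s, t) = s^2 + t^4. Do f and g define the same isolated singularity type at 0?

No.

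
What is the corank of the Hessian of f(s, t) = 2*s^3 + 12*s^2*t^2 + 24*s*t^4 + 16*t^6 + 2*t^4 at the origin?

2

Hessian at 0 has rank 0.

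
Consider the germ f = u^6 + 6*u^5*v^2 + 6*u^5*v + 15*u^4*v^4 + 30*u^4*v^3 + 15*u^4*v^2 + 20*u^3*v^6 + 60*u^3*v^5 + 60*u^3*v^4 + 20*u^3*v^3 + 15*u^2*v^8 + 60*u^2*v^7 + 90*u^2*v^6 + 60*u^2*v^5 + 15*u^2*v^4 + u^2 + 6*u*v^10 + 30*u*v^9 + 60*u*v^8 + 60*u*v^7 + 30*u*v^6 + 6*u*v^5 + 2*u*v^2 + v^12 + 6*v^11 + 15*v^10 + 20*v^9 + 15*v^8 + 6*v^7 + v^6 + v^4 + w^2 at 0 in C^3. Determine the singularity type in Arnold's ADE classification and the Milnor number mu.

Type A5, Milnor number mu = 5.

The Hessian of f at 0 has rank 2. Corank 1: A-series; mu = 5 gives A_5.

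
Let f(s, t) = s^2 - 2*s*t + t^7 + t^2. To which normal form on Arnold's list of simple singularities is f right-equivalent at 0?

The Hessian of f at 0 has rank 1. Corank 1: A-series; mu = 6 gives A_6.

A6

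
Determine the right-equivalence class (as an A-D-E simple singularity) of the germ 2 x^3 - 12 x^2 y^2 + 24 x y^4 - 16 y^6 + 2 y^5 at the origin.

The Hessian of f at 0 has rank 0. Corank 2; j^3 = 2*x^3 is a perfect cube, so E-series; the 5-jet and mu = 8 give E_8.

E_{8}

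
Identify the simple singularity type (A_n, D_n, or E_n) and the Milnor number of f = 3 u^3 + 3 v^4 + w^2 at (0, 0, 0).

The Hessian of f at 0 has rank 1. Corank 2; j^3 = 3*u^3 is a perfect cube, so E-series; the 4-jet and mu = 6 give E_6.

Type E6, Milnor number mu = 6.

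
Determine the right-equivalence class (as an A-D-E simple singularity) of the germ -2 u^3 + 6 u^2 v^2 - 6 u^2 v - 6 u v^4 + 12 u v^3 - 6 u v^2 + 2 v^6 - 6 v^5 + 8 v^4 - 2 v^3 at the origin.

E_6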